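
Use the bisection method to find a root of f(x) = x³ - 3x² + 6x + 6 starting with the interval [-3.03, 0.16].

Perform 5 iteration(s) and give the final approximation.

f(x) = x³ - 3x² + 6x + 6
Initial interval: [-3.03, 0.16]

Iteration 1:
  c_1 = (-3.030000 + 0.160000)/2 = -1.435000
  f(c_1) = f(-1.435000) = -11.742663
  f(a) × f(c) ≥ 0, new interval: [-1.435000, 0.160000]
Iteration 2:
  c_2 = (-1.435000 + 0.160000)/2 = -0.637500
  f(c_2) = f(-0.637500) = 0.696697
  f(a) × f(c) < 0, new interval: [-1.435000, -0.637500]
Iteration 3:
  c_3 = (-1.435000 + (-0.637500))/2 = -1.036250
  f(c_3) = f(-1.036250) = -4.551682
  f(a) × f(c) ≥ 0, new interval: [-1.036250, -0.637500]
Iteration 4:
  c_4 = (-1.036250 + (-0.637500))/2 = -0.836875
  f(c_4) = f(-0.836875) = -1.708443
  f(a) × f(c) ≥ 0, new interval: [-0.836875, -0.637500]
Iteration 5:
  c_5 = (-0.836875 + (-0.637500))/2 = -0.737187
  f(c_5) = f(-0.737187) = -0.454082
  f(a) × f(c) ≥ 0, new interval: [-0.737187, -0.637500]

After 5 iteration(s), the approximation is c_5 = -0.737187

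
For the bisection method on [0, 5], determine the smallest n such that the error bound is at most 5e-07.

We need (b-a)/2^n ≤ 5e-07
(5 - 0)/2^n ≤ 5e-07
5/2^n ≤ 5e-07
2^n ≥ 10000000
n ≥ log₂(10000000) = 23.25
n ≥ 24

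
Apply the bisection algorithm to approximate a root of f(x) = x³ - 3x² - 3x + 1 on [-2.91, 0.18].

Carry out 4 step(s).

f(x) = x³ - 3x² - 3x + 1
Initial interval: [-2.91, 0.18]

Iteration 1:
  c_1 = (-2.910000 + 0.180000)/2 = -1.365000
  f(c_1) = f(-1.365000) = -3.037977
  f(a) × f(c) ≥ 0, new interval: [-1.365000, 0.180000]
Iteration 2:
  c_2 = (-1.365000 + 0.180000)/2 = -0.592500
  f(c_2) = f(-0.592500) = 1.516330
  f(a) × f(c) < 0, new interval: [-1.365000, -0.592500]
Iteration 3:
  c_3 = (-1.365000 + (-0.592500))/2 = -0.978750
  f(c_3) = f(-0.978750) = 0.124800
  f(a) × f(c) < 0, new interval: [-1.365000, -0.978750]
Iteration 4:
  c_4 = (-1.365000 + (-0.978750))/2 = -1.171875
  f(c_4) = f(-1.171875) = -1.213573
  f(a) × f(c) ≥ 0, new interval: [-1.171875, -0.978750]

After 4 iteration(s), the approximation is c_4 = -1.171875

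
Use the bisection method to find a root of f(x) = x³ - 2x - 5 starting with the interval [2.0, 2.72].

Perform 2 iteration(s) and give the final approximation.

f(x) = x³ - 2x - 5
Initial interval: [2.0, 2.72]

Iteration 1:
  c_1 = (2.000000 + 2.720000)/2 = 2.360000
  f(c_1) = f(2.360000) = 3.424256
  f(a) × f(c) < 0, new interval: [2.000000, 2.360000]
Iteration 2:
  c_2 = (2.000000 + 2.360000)/2 = 2.180000
  f(c_2) = f(2.180000) = 1.000232
  f(a) × f(c) < 0, new interval: [2.000000, 2.180000]

After 2 iteration(s), the approximation is c_2 = 2.180000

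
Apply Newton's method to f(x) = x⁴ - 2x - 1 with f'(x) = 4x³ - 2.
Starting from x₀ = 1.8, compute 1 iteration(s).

f(x) = x⁴ - 2x - 1
f'(x) = 4x³ - 2
x₀ = 1.8

Newton-Raphson formula: x_{n+1} = x_n - f(x_n)/f'(x_n)

Iteration 1:
  f(1.800000) = 5.897600
  f'(1.800000) = 21.328000
  x_1 = 1.800000 - 5.897600/21.328000 = 1.523481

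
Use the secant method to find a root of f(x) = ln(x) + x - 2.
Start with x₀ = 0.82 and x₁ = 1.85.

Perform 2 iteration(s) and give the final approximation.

f(x) = ln(x) + x - 2
x₀ = 0.82, x₁ = 1.85

Secant formula: x_{n+1} = x_n - f(x_n)(x_n - x_{n-1})/(f(x_n) - f(x_{n-1}))

Iteration 1:
  f(0.820000) = -1.378451
  f(1.850000) = 0.465186
  x_2 = 1.850000 - 0.465186×(1.850000 - 0.820000)/(0.465186 - (-1.378451))
       = 1.590111
Iteration 2:
  f(1.850000) = 0.465186
  f(1.590111) = 0.053915
  x_3 = 1.590111 - 0.053915×(1.590111 - 1.850000)/(0.053915 - 0.465186)
       = 1.556041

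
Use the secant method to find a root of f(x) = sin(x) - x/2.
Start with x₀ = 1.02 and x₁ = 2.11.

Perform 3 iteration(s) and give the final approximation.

f(x) = sin(x) - x/2
x₀ = 1.02, x₁ = 2.11

Secant formula: x_{n+1} = x_n - f(x_n)(x_n - x_{n-1})/(f(x_n) - f(x_{n-1}))

Iteration 1:
  f(1.020000) = 0.342108
  f(2.110000) = -0.196882
  x_2 = 2.110000 - (-0.196882)×(2.110000 - 1.020000)/(-0.196882 - 0.342108)
       = 1.711845
Iteration 2:
  f(2.110000) = -0.196882
  f(1.711845) = 0.134147
  x_3 = 1.711845 - 0.134147×(1.711845 - 2.110000)/(0.134147 - (-0.196882))
       = 1.873194
Iteration 3:
  f(1.711845) = 0.134147
  f(1.873194) = 0.018028
  x_4 = 1.873194 - 0.018028×(1.873194 - 1.711845)/(0.018028 - 0.134147)
       = 1.898245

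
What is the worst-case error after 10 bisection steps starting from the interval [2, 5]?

Bisection error bound: |error| ≤ (b-a)/2^n
|error| ≤ (5 - 2)/2^10 = 3/2^10
|error| ≤ 0.0029296875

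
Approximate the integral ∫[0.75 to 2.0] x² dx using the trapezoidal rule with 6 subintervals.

f(x) = x²
a = 0.75, b = 2.0, n = 6
h = (b - a)/n = 0.208333

Trapezoidal rule: (h/2)[f(x₀) + 2f(x₁) + 2f(x₂) + ... + f(xₙ)]

x_0 = 0.7500, f(x_0) = 0.562500, coefficient = 1
x_1 = 0.9583, f(x_1) = 0.918403, coefficient = 2
x_2 = 1.1667, f(x_2) = 1.361111, coefficient = 2
x_3 = 1.3750, f(x_3) = 1.890625, coefficient = 2
x_4 = 1.5833, f(x_4) = 2.506944, coefficient = 2
x_5 = 1.7917, f(x_5) = 3.210069, coefficient = 2
x_6 = 2.0000, f(x_6) = 4.000000, coefficient = 1

I ≈ (0.208333/2) × 24.336806 = 2.535084
Exact value: 2.526042
Error: 0.009042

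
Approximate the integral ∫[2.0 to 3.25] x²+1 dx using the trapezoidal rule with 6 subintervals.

f(x) = x²+1
a = 2.0, b = 3.25, n = 6
h = (b - a)/n = 0.208333

Trapezoidal rule: (h/2)[f(x₀) + 2f(x₁) + 2f(x₂) + ... + f(xₙ)]

x_0 = 2.0000, f(x_0) = 5.000000, coefficient = 1
x_1 = 2.2083, f(x_1) = 5.876736, coefficient = 2
x_2 = 2.4167, f(x_2) = 6.840278, coefficient = 2
x_3 = 2.6250, f(x_3) = 7.890625, coefficient = 2
x_4 = 2.8333, f(x_4) = 9.027778, coefficient = 2
x_5 = 3.0417, f(x_5) = 10.251736, coefficient = 2
x_6 = 3.2500, f(x_6) = 11.562500, coefficient = 1

I ≈ (0.208333/2) × 96.336806 = 10.035084
Exact value: 10.026042
Error: 0.009042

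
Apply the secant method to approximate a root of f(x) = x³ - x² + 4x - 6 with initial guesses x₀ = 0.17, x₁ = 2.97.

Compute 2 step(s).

f(x) = x³ - x² + 4x - 6
x₀ = 0.17, x₁ = 2.97

Secant formula: x_{n+1} = x_n - f(x_n)(x_n - x_{n-1})/(f(x_n) - f(x_{n-1}))

Iteration 1:
  f(0.170000) = -5.343987
  f(2.970000) = 23.257173
  x_2 = 2.970000 - 23.257173×(2.970000 - 0.170000)/(23.257173 - (-5.343987))
       = 0.693166
Iteration 2:
  f(2.970000) = 23.257173
  f(0.693166) = -3.374762
  x_3 = 0.693166 - (-3.374762)×(0.693166 - 2.970000)/(-3.374762 - 23.257173)
       = 0.981684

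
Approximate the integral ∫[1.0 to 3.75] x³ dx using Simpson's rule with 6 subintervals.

f(x) = x³
a = 1.0, b = 3.75, n = 6
h = (b - a)/n = 0.458333

Simpson's rule: (h/3)[f(x₀) + 4f(x₁) + 2f(x₂) + ... + f(xₙ)]

x_0 = 1.0000, f(x_0) = 1.000000, coefficient = 1
x_1 = 1.4583, f(x_1) = 3.101490, coefficient = 4
x_2 = 1.9167, f(x_2) = 7.041088, coefficient = 2
x_3 = 2.3750, f(x_3) = 13.396484, coefficient = 4
x_4 = 2.8333, f(x_4) = 22.745370, coefficient = 2
x_5 = 3.2917, f(x_5) = 35.665437, coefficient = 4
x_6 = 3.7500, f(x_6) = 52.734375, coefficient = 1

I ≈ (0.458333/3) × 321.960938 = 49.188477
Exact value: 49.188477
Error: 0.000000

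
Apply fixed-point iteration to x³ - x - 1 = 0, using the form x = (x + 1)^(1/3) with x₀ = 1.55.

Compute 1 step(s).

Equation: x³ - x - 1 = 0
Fixed-point form: x = (x + 1)^(1/3)
x₀ = 1.55

x_1 = g(1.550000) = 1.366197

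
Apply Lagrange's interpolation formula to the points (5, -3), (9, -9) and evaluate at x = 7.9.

Lagrange interpolation formula:
P(x) = Σ yᵢ × Lᵢ(x)
where Lᵢ(x) = Π_{j≠i} (x - xⱼ)/(xᵢ - xⱼ)

L_0(7.9) = (7.9 - 9)/(5 - 9) = 0.275000
L_1(7.9) = (7.9 - 5)/(9 - 5) = 0.725000

P(7.9) = (-3)×L_0(7.9) + (-9)×L_1(7.9)
P(7.9) = -7.350000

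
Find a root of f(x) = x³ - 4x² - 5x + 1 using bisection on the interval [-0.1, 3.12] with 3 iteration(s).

f(x) = x³ - 4x² - 5x + 1
Initial interval: [-0.1, 3.12]

Iteration 1:
  c_1 = (-0.100000 + 3.120000)/2 = 1.510000
  f(c_1) = f(1.510000) = -12.227449
  f(a) × f(c) < 0, new interval: [-0.100000, 1.510000]
Iteration 2:
  c_2 = (-0.100000 + 1.510000)/2 = 0.705000
  f(c_2) = f(0.705000) = -4.162697
  f(a) × f(c) < 0, new interval: [-0.100000, 0.705000]
Iteration 3:
  c_3 = (-0.100000 + 0.705000)/2 = 0.302500
  f(c_3) = f(0.302500) = -0.850844
  f(a) × f(c) < 0, new interval: [-0.100000, 0.302500]

After 3 iteration(s), the approximation is c_3 = 0.302500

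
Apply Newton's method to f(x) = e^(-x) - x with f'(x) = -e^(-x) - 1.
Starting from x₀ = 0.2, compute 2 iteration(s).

f(x) = e^(-x) - x
f'(x) = -e^(-x) - 1
x₀ = 0.2

Newton-Raphson formula: x_{n+1} = x_n - f(x_n)/f'(x_n)

Iteration 1:
  f(0.200000) = 0.618731
  f'(0.200000) = -1.818731
  x_1 = 0.200000 - 0.618731/(-1.818731) = 0.540199
Iteration 2:
  f(0.540199) = 0.042433
  f'(0.540199) = -1.582632
  x_2 = 0.540199 - 0.042433/(-1.582632) = 0.567011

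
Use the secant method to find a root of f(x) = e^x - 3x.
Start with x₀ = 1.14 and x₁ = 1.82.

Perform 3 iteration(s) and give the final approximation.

f(x) = e^x - 3x
x₀ = 1.14, x₁ = 1.82

Secant formula: x_{n+1} = x_n - f(x_n)(x_n - x_{n-1})/(f(x_n) - f(x_{n-1}))

Iteration 1:
  f(1.140000) = -0.293232
  f(1.820000) = 0.711858
  x_2 = 1.820000 - 0.711858×(1.820000 - 1.140000)/(0.711858 - (-0.293232))
       = 1.338388
Iteration 2:
  f(1.820000) = 0.711858
  f(1.338388) = -0.202272
  x_3 = 1.338388 - (-0.202272)×(1.338388 - 1.820000)/(-0.202272 - 0.711858)
       = 1.444955
Iteration 3:
  f(1.338388) = -0.202272
  f(1.444955) = -0.093203
  x_4 = 1.444955 - (-0.093203)×(1.444955 - 1.338388)/(-0.093203 - (-0.202272))
       = 1.536021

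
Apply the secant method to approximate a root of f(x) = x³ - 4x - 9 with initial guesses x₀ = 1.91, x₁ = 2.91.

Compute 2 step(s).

f(x) = x³ - 4x - 9
x₀ = 1.91, x₁ = 2.91

Secant formula: x_{n+1} = x_n - f(x_n)(x_n - x_{n-1})/(f(x_n) - f(x_{n-1}))

Iteration 1:
  f(1.910000) = -9.672129
  f(2.910000) = 4.002171
  x_2 = 2.910000 - 4.002171×(2.910000 - 1.910000)/(4.002171 - (-9.672129))
       = 2.617322
Iteration 2:
  f(2.910000) = 4.002171
  f(2.617322) = -1.539657
  x_3 = 2.617322 - (-1.539657)×(2.617322 - 2.910000)/(-1.539657 - 4.002171)
       = 2.698635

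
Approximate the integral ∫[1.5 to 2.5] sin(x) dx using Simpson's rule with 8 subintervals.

f(x) = sin(x)
a = 1.5, b = 2.5, n = 8
h = (b - a)/n = 0.125000

Simpson's rule: (h/3)[f(x₀) + 4f(x₁) + 2f(x₂) + ... + f(xₙ)]

x_0 = 1.5000, f(x_0) = 0.997495, coefficient = 1
x_1 = 1.6250, f(x_1) = 0.998531, coefficient = 4
x_2 = 1.7500, f(x_2) = 0.983986, coefficient = 2
x_3 = 1.8750, f(x_3) = 0.954086, coefficient = 4
x_4 = 2.0000, f(x_4) = 0.909297, coefficient = 2
x_5 = 2.1250, f(x_5) = 0.850320, coefficient = 4
x_6 = 2.2500, f(x_6) = 0.778073, coefficient = 2
x_7 = 2.3750, f(x_7) = 0.693685, coefficient = 4
x_8 = 2.5000, f(x_8) = 0.598472, coefficient = 1

I ≈ (0.125000/3) × 20.925168 = 0.871882
Exact value: 0.871881
Error: 0.000001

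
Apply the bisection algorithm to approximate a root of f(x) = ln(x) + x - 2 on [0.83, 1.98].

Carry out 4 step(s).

f(x) = ln(x) + x - 2
Initial interval: [0.83, 1.98]

Iteration 1:
  c_1 = (0.830000 + 1.980000)/2 = 1.405000
  f(c_1) = f(1.405000) = -0.254963
  f(a) × f(c) ≥ 0, new interval: [1.405000, 1.980000]
Iteration 2:
  c_2 = (1.405000 + 1.980000)/2 = 1.692500
  f(c_2) = f(1.692500) = 0.218707
  f(a) × f(c) < 0, new interval: [1.405000, 1.692500]
Iteration 3:
  c_3 = (1.405000 + 1.692500)/2 = 1.548750
  f(c_3) = f(1.548750) = -0.013802
  f(a) × f(c) ≥ 0, new interval: [1.548750, 1.692500]
Iteration 4:
  c_4 = (1.548750 + 1.692500)/2 = 1.620625
  f(c_4) = f(1.620625) = 0.103437
  f(a) × f(c) < 0, new interval: [1.548750, 1.620625]

After 4 iteration(s), the approximation is c_4 = 1.620625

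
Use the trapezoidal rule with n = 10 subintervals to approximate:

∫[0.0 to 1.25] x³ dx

f(x) = x³
a = 0.0, b = 1.25, n = 10
h = (b - a)/n = 0.125000

Trapezoidal rule: (h/2)[f(x₀) + 2f(x₁) + 2f(x₂) + ... + f(xₙ)]

x_0 = 0.0000, f(x_0) = 0.000000, coefficient = 1
x_1 = 0.1250, f(x_1) = 0.001953, coefficient = 2
x_2 = 0.2500, f(x_2) = 0.015625, coefficient = 2
x_3 = 0.3750, f(x_3) = 0.052734, coefficient = 2
x_4 = 0.5000, f(x_4) = 0.125000, coefficient = 2
x_5 = 0.6250, f(x_5) = 0.244141, coefficient = 2
x_6 = 0.7500, f(x_6) = 0.421875, coefficient = 2
x_7 = 0.8750, f(x_7) = 0.669922, coefficient = 2
x_8 = 1.0000, f(x_8) = 1.000000, coefficient = 2
x_9 = 1.1250, f(x_9) = 1.423828, coefficient = 2
x_10 = 1.2500, f(x_10) = 1.953125, coefficient = 1

I ≈ (0.125000/2) × 9.863281 = 0.616455
Exact value: 0.610352
Error: 0.006104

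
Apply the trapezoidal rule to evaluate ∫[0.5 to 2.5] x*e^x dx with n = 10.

f(x) = x*e^x
a = 0.5, b = 2.5, n = 10
h = (b - a)/n = 0.200000

Trapezoidal rule: (h/2)[f(x₀) + 2f(x₁) + 2f(x₂) + ... + f(xₙ)]

x_0 = 0.5000, f(x_0) = 0.824361, coefficient = 1
x_1 = 0.7000, f(x_1) = 1.409627, coefficient = 2
x_2 = 0.9000, f(x_2) = 2.213643, coefficient = 2
x_3 = 1.1000, f(x_3) = 3.304583, coefficient = 2
x_4 = 1.3000, f(x_4) = 4.770086, coefficient = 2
x_5 = 1.5000, f(x_5) = 6.722534, coefficient = 2
x_6 = 1.7000, f(x_6) = 9.305711, coefficient = 2
x_7 = 1.9000, f(x_7) = 12.703199, coefficient = 2
x_8 = 2.1000, f(x_8) = 17.148957, coefficient = 2
x_9 = 2.3000, f(x_9) = 22.940620, coefficient = 2
x_10 = 2.5000, f(x_10) = 30.456235, coefficient = 1

I ≈ (0.200000/2) × 192.318512 = 19.231851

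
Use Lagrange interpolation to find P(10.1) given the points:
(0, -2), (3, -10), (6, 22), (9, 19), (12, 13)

Lagrange interpolation formula:
P(x) = Σ yᵢ × Lᵢ(x)
where Lᵢ(x) = Π_{j≠i} (x - xⱼ)/(xᵢ - xⱼ)

L_0(10.1) = (10.1 - 3)/(0 - 3) × (10.1 - 6)/(0 - 6) × (10.1 - 9)/(0 - 9) × (10.1 - 12)/(0 - 12) = -0.031296
L_1(10.1) = (10.1 - 0)/(3 - 0) × (10.1 - 6)/(3 - 6) × (10.1 - 9)/(3 - 9) × (10.1 - 12)/(3 - 12) = 0.178080
L_2(10.1) = (10.1 - 0)/(6 - 0) × (10.1 - 3)/(6 - 3) × (10.1 - 9)/(6 - 9) × (10.1 - 12)/(6 - 12) = -0.462574
L_3(10.1) = (10.1 - 0)/(9 - 0) × (10.1 - 3)/(9 - 3) × (10.1 - 6)/(9 - 6) × (10.1 - 12)/(9 - 12) = 1.149426
L_4(10.1) = (10.1 - 0)/(12 - 0) × (10.1 - 3)/(12 - 3) × (10.1 - 6)/(12 - 6) × (10.1 - 9)/(12 - 9) = 0.166364

P(10.1) = (-2)×L_0(10.1) + (-10)×L_1(10.1) + 22×L_2(10.1) + 19×L_3(10.1) + 13×L_4(10.1)
P(10.1) = 12.106993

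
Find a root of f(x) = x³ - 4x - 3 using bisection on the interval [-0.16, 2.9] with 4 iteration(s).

f(x) = x³ - 4x - 3
Initial interval: [-0.16, 2.9]

Iteration 1:
  c_1 = (-0.160000 + 2.900000)/2 = 1.370000
  f(c_1) = f(1.370000) = -5.908647
  f(a) × f(c) ≥ 0, new interval: [1.370000, 2.900000]
Iteration 2:
  c_2 = (1.370000 + 2.900000)/2 = 2.135000
  f(c_2) = f(2.135000) = -1.808190
  f(a) × f(c) ≥ 0, new interval: [2.135000, 2.900000]
Iteration 3:
  c_3 = (2.135000 + 2.900000)/2 = 2.517500
  f(c_3) = f(2.517500) = 2.885427
  f(a) × f(c) < 0, new interval: [2.135000, 2.517500]
Iteration 4:
  c_4 = (2.135000 + 2.517500)/2 = 2.326250
  f(c_4) = f(2.326250) = 0.283360
  f(a) × f(c) < 0, new interval: [2.135000, 2.326250]

After 4 iteration(s), the approximation is c_4 = 2.326250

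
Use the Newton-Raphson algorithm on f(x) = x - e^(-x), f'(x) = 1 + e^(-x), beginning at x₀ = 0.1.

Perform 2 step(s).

f(x) = x - e^(-x)
f'(x) = 1 + e^(-x)
x₀ = 0.1

Newton-Raphson formula: x_{n+1} = x_n - f(x_n)/f'(x_n)

Iteration 1:
  f(0.100000) = -0.804837
  f'(0.100000) = 1.904837
  x_1 = 0.100000 - (-0.804837)/1.904837 = 0.522523
Iteration 2:
  f(0.522523) = -0.070500
  f'(0.522523) = 1.593023
  x_2 = 0.522523 - (-0.070500)/1.593023 = 0.566778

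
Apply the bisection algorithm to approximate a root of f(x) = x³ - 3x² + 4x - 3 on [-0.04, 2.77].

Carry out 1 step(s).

f(x) = x³ - 3x² + 4x - 3
Initial interval: [-0.04, 2.77]

Iteration 1:
  c_1 = (-0.040000 + 2.770000)/2 = 1.365000
  f(c_1) = f(1.365000) = -0.586373
  f(a) × f(c) ≥ 0, new interval: [1.365000, 2.770000]

After 1 iteration(s), the approximation is c_1 = 1.365000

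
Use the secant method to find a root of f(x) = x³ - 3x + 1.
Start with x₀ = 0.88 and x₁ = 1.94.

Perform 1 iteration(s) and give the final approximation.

f(x) = x³ - 3x + 1
x₀ = 0.88, x₁ = 1.94

Secant formula: x_{n+1} = x_n - f(x_n)(x_n - x_{n-1})/(f(x_n) - f(x_{n-1}))

Iteration 1:
  f(0.880000) = -0.958528
  f(1.940000) = 2.481384
  x_2 = 1.940000 - 2.481384×(1.940000 - 0.880000)/(2.481384 - (-0.958528))
       = 1.175368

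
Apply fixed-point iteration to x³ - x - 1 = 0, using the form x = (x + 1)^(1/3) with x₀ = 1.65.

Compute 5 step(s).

Equation: x³ - x - 1 = 0
Fixed-point form: x = (x + 1)^(1/3)
x₀ = 1.65

x_1 = g(1.650000) = 1.383828
x_2 = g(1.383828) = 1.335852
x_3 = g(1.335852) = 1.326829
x_4 = g(1.326829) = 1.325119
x_5 = g(1.325119) = 1.324794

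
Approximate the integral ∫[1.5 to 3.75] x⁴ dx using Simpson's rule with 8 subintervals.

f(x) = x⁴
a = 1.5, b = 3.75, n = 8
h = (b - a)/n = 0.281250

Simpson's rule: (h/3)[f(x₀) + 4f(x₁) + 2f(x₂) + ... + f(xₙ)]

x_0 = 1.5000, f(x_0) = 5.062500, coefficient = 1
x_1 = 1.7812, f(x_1) = 10.066987, coefficient = 4
x_2 = 2.0625, f(x_2) = 18.095718, coefficient = 2
x_3 = 2.3438, f(x_3) = 30.174851, coefficient = 4
x_4 = 2.6250, f(x_4) = 47.480713, coefficient = 2
x_5 = 2.9062, f(x_5) = 71.339799, coefficient = 4
x_6 = 3.1875, f(x_6) = 103.228775, coefficient = 2
x_7 = 3.4688, f(x_7) = 144.774476, coefficient = 4
x_8 = 3.7500, f(x_8) = 197.753906, coefficient = 1

I ≈ (0.281250/3) × 1565.851273 = 146.798557
Exact value: 146.796680
Error: 0.001877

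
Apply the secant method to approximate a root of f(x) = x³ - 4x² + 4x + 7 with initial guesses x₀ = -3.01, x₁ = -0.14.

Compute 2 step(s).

f(x) = x³ - 4x² + 4x + 7
x₀ = -3.01, x₁ = -0.14

Secant formula: x_{n+1} = x_n - f(x_n)(x_n - x_{n-1})/(f(x_n) - f(x_{n-1}))

Iteration 1:
  f(-3.010000) = -68.551301
  f(-0.140000) = 6.358856
  x_2 = -0.140000 - 6.358856×(-0.140000 - (-3.010000))/(6.358856 - (-68.551301))
       = -0.383624
Iteration 2:
  f(-0.140000) = 6.358856
  f(-0.383624) = 4.820377
  x_3 = -0.383624 - 4.820377×(-0.383624 - (-0.140000))/(4.820377 - 6.358856)
       = -1.146949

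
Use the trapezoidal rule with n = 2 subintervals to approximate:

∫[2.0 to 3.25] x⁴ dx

f(x) = x⁴
a = 2.0, b = 3.25, n = 2
h = (b - a)/n = 0.625000

Trapezoidal rule: (h/2)[f(x₀) + 2f(x₁) + 2f(x₂) + ... + f(xₙ)]

x_0 = 2.0000, f(x_0) = 16.000000, coefficient = 1
x_1 = 2.6250, f(x_1) = 47.480713, coefficient = 2
x_2 = 3.2500, f(x_2) = 111.566406, coefficient = 1

I ≈ (0.625000/2) × 222.527832 = 69.539948
Exact value: 66.118164
Error: 3.421783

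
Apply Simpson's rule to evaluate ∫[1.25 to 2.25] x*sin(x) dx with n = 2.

f(x) = x*sin(x)
a = 1.25, b = 2.25, n = 2
h = (b - a)/n = 0.500000

Simpson's rule: (h/3)[f(x₀) + 4f(x₁) + 2f(x₂) + ... + f(xₙ)]

x_0 = 1.2500, f(x_0) = 1.186231, coefficient = 1
x_1 = 1.7500, f(x_1) = 1.721975, coefficient = 4
x_2 = 2.2500, f(x_2) = 1.750665, coefficient = 1

I ≈ (0.500000/3) × 9.824797 = 1.637466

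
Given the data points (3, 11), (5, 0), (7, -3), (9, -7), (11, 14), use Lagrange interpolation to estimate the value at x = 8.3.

Lagrange interpolation formula:
P(x) = Σ yᵢ × Lᵢ(x)
where Lᵢ(x) = Π_{j≠i} (x - xⱼ)/(xᵢ - xⱼ)

L_0(8.3) = (8.3 - 5)/(3 - 5) × (8.3 - 7)/(3 - 7) × (8.3 - 9)/(3 - 9) × (8.3 - 11)/(3 - 11) = 0.021115
L_1(8.3) = (8.3 - 3)/(5 - 3) × (8.3 - 7)/(5 - 7) × (8.3 - 9)/(5 - 9) × (8.3 - 11)/(5 - 11) = -0.135647
L_2(8.3) = (8.3 - 3)/(7 - 3) × (8.3 - 5)/(7 - 5) × (8.3 - 9)/(7 - 9) × (8.3 - 11)/(7 - 11) = 0.516502
L_3(8.3) = (8.3 - 3)/(9 - 3) × (8.3 - 5)/(9 - 5) × (8.3 - 7)/(9 - 7) × (8.3 - 11)/(9 - 11) = 0.639478
L_4(8.3) = (8.3 - 3)/(11 - 3) × (8.3 - 5)/(11 - 5) × (8.3 - 7)/(11 - 7) × (8.3 - 9)/(11 - 9) = -0.041448

P(8.3) = 11×L_0(8.3) + 0×L_1(8.3) + (-3)×L_2(8.3) + (-7)×L_3(8.3) + 14×L_4(8.3)
P(8.3) = -6.373855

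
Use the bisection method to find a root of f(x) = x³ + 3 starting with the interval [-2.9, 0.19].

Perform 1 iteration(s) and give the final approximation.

f(x) = x³ + 3
Initial interval: [-2.9, 0.19]

Iteration 1:
  c_1 = (-2.900000 + 0.190000)/2 = -1.355000
  f(c_1) = f(-1.355000) = 0.512186
  f(a) × f(c) < 0, new interval: [-2.900000, -1.355000]

After 1 iteration(s), the approximation is c_1 = -1.355000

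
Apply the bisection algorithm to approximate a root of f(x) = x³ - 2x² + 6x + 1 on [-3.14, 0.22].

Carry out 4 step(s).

f(x) = x³ - 2x² + 6x + 1
Initial interval: [-3.14, 0.22]

Iteration 1:
  c_1 = (-3.140000 + 0.220000)/2 = -1.460000
  f(c_1) = f(-1.460000) = -15.135336
  f(a) × f(c) ≥ 0, new interval: [-1.460000, 0.220000]
Iteration 2:
  c_2 = (-1.460000 + 0.220000)/2 = -0.620000
  f(c_2) = f(-0.620000) = -3.727128
  f(a) × f(c) ≥ 0, new interval: [-0.620000, 0.220000]
Iteration 3:
  c_3 = (-0.620000 + 0.220000)/2 = -0.200000
  f(c_3) = f(-0.200000) = -0.288000
  f(a) × f(c) ≥ 0, new interval: [-0.200000, 0.220000]
Iteration 4:
  c_4 = (-0.200000 + 0.220000)/2 = 0.010000
  f(c_4) = f(0.010000) = 1.059801
  f(a) × f(c) < 0, new interval: [-0.200000, 0.010000]

After 4 iteration(s), the approximation is c_4 = 0.010000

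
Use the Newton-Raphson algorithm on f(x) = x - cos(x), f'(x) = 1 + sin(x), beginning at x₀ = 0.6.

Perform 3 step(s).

f(x) = x - cos(x)
f'(x) = 1 + sin(x)
x₀ = 0.6

Newton-Raphson formula: x_{n+1} = x_n - f(x_n)/f'(x_n)

Iteration 1:
  f(0.600000) = -0.225336
  f'(0.600000) = 1.564642
  x_1 = 0.600000 - (-0.225336)/1.564642 = 0.744017
Iteration 2:
  f(0.744017) = 0.008264
  f'(0.744017) = 1.677249
  x_2 = 0.744017 - 0.008264/1.677249 = 0.739090
Iteration 3:
  f(0.739090) = 0.000009
  f'(0.739090) = 1.673616
  x_3 = 0.739090 - 0.000009/1.673616 = 0.739085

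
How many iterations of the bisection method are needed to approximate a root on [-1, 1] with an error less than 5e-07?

We need (b-a)/2^n ≤ 5e-07
(1 - (-1))/2^n ≤ 5e-07
2/2^n ≤ 5e-07
2^n ≥ 4000000
n ≥ log₂(4000000) = 21.93
n ≥ 22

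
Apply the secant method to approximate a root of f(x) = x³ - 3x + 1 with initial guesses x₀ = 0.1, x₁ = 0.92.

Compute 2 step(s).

f(x) = x³ - 3x + 1
x₀ = 0.1, x₁ = 0.92

Secant formula: x_{n+1} = x_n - f(x_n)(x_n - x_{n-1})/(f(x_n) - f(x_{n-1}))

Iteration 1:
  f(0.100000) = 0.701000
  f(0.920000) = -0.981312
  x_2 = 0.920000 - (-0.981312)×(0.920000 - 0.100000)/(-0.981312 - 0.701000)
       = 0.441685
Iteration 2:
  f(0.920000) = -0.981312
  f(0.441685) = -0.238887
  x_3 = 0.441685 - (-0.238887)×(0.441685 - 0.920000)/(-0.238887 - (-0.981312))
       = 0.287779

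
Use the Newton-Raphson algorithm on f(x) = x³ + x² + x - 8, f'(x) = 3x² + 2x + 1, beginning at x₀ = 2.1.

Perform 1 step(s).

f(x) = x³ + x² + x - 8
f'(x) = 3x² + 2x + 1
x₀ = 2.1

Newton-Raphson formula: x_{n+1} = x_n - f(x_n)/f'(x_n)

Iteration 1:
  f(2.100000) = 7.771000
  f'(2.100000) = 18.430000
  x_1 = 2.100000 - 7.771000/18.430000 = 1.678351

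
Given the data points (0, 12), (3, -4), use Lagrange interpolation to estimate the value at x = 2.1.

Lagrange interpolation formula:
P(x) = Σ yᵢ × Lᵢ(x)
where Lᵢ(x) = Π_{j≠i} (x - xⱼ)/(xᵢ - xⱼ)

L_0(2.1) = (2.1 - 3)/(0 - 3) = 0.300000
L_1(2.1) = (2.1 - 0)/(3 - 0) = 0.700000

P(2.1) = 12×L_0(2.1) + (-4)×L_1(2.1)
P(2.1) = 0.800000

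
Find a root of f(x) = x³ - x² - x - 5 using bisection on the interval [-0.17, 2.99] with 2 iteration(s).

f(x) = x³ - x² - x - 5
Initial interval: [-0.17, 2.99]

Iteration 1:
  c_1 = (-0.170000 + 2.990000)/2 = 1.410000
  f(c_1) = f(1.410000) = -5.594879
  f(a) × f(c) ≥ 0, new interval: [1.410000, 2.990000]
Iteration 2:
  c_2 = (1.410000 + 2.990000)/2 = 2.200000
  f(c_2) = f(2.200000) = -1.392000
  f(a) × f(c) ≥ 0, new interval: [2.200000, 2.990000]

After 2 iteration(s), the approximation is c_2 = 2.200000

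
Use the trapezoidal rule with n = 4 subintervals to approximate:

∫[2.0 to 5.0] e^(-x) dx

f(x) = e^(-x)
a = 2.0, b = 5.0, n = 4
h = (b - a)/n = 0.750000

Trapezoidal rule: (h/2)[f(x₀) + 2f(x₁) + 2f(x₂) + ... + f(xₙ)]

x_0 = 2.0000, f(x_0) = 0.135335, coefficient = 1
x_1 = 2.7500, f(x_1) = 0.063928, coefficient = 2
x_2 = 3.5000, f(x_2) = 0.030197, coefficient = 2
x_3 = 4.2500, f(x_3) = 0.014264, coefficient = 2
x_4 = 5.0000, f(x_4) = 0.006738, coefficient = 1

I ≈ (0.750000/2) × 0.358852 = 0.134570
Exact value: 0.128597
Error: 0.005972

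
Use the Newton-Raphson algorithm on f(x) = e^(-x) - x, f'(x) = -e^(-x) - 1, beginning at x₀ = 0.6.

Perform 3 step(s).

f(x) = e^(-x) - x
f'(x) = -e^(-x) - 1
x₀ = 0.6

Newton-Raphson formula: x_{n+1} = x_n - f(x_n)/f'(x_n)

Iteration 1:
  f(0.600000) = -0.051188
  f'(0.600000) = -1.548812
  x_1 = 0.600000 - (-0.051188)/(-1.548812) = 0.566950
Iteration 2:
  f(0.566950) = 0.000303
  f'(0.566950) = -1.567253
  x_2 = 0.566950 - 0.000303/(-1.567253) = 0.567143
Iteration 3:
  f(0.567143) = 0.000000
  f'(0.567143) = -1.567143
  x_3 = 0.567143 - 0.000000/(-1.567143) = 0.567143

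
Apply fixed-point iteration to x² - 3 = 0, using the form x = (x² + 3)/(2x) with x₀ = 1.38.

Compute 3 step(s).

Equation: x² - 3 = 0
Fixed-point form: x = (x² + 3)/(2x)
x₀ = 1.38

x_1 = g(1.380000) = 1.776957
x_2 = g(1.776957) = 1.732618
x_3 = g(1.732618) = 1.732051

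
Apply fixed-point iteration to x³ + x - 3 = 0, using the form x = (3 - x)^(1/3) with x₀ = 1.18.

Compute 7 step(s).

Equation: x³ + x - 3 = 0
Fixed-point form: x = (3 - x)^(1/3)
x₀ = 1.18

x_1 = g(1.180000) = 1.220929
x_2 = g(1.220929) = 1.211707
x_3 = g(1.211707) = 1.213797
x_4 = g(1.213797) = 1.213324
x_5 = g(1.213324) = 1.213431
x_6 = g(1.213431) = 1.213407
x_7 = g(1.213407) = 1.213413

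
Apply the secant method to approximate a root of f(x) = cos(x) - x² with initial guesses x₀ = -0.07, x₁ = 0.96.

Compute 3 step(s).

f(x) = cos(x) - x²
x₀ = -0.07, x₁ = 0.96

Secant formula: x_{n+1} = x_n - f(x_n)(x_n - x_{n-1})/(f(x_n) - f(x_{n-1}))

Iteration 1:
  f(-0.070000) = 0.992651
  f(0.960000) = -0.348080
  x_2 = 0.960000 - (-0.348080)×(0.960000 - (-0.070000))/(-0.348080 - 0.992651)
       = 0.692592
Iteration 2:
  f(0.960000) = -0.348080
  f(0.692592) = 0.289910
  x_3 = 0.692592 - 0.289910×(0.692592 - 0.960000)/(0.289910 - (-0.348080))
       = 0.814105
Iteration 3:
  f(0.692592) = 0.289910
  f(0.814105) = 0.023752
  x_4 = 0.814105 - 0.023752×(0.814105 - 0.692592)/(0.023752 - 0.289910)
       = 0.824949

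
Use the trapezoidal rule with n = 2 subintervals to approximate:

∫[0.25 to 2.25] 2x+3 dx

f(x) = 2x+3
a = 0.25, b = 2.25, n = 2
h = (b - a)/n = 1.000000

Trapezoidal rule: (h/2)[f(x₀) + 2f(x₁) + 2f(x₂) + ... + f(xₙ)]

x_0 = 0.2500, f(x_0) = 3.500000, coefficient = 1
x_1 = 1.2500, f(x_1) = 5.500000, coefficient = 2
x_2 = 2.2500, f(x_2) = 7.500000, coefficient = 1

I ≈ (1.000000/2) × 22.000000 = 11.000000
Exact value: 11.000000
Error: 0.000000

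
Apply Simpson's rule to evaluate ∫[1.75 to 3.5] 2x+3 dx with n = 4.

f(x) = 2x+3
a = 1.75, b = 3.5, n = 4
h = (b - a)/n = 0.437500

Simpson's rule: (h/3)[f(x₀) + 4f(x₁) + 2f(x₂) + ... + f(xₙ)]

x_0 = 1.7500, f(x_0) = 6.500000, coefficient = 1
x_1 = 2.1875, f(x_1) = 7.375000, coefficient = 4
x_2 = 2.6250, f(x_2) = 8.250000, coefficient = 2
x_3 = 3.0625, f(x_3) = 9.125000, coefficient = 4
x_4 = 3.5000, f(x_4) = 10.000000, coefficient = 1

I ≈ (0.437500/3) × 99.000000 = 14.437500
Exact value: 14.437500
Error: 0.000000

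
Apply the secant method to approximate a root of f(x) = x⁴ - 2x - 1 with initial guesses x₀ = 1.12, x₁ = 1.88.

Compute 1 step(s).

f(x) = x⁴ - 2x - 1
x₀ = 1.12, x₁ = 1.88

Secant formula: x_{n+1} = x_n - f(x_n)(x_n - x_{n-1})/(f(x_n) - f(x_{n-1}))

Iteration 1:
  f(1.120000) = -1.666481
  f(1.880000) = 7.731983
  x_2 = 1.880000 - 7.731983×(1.880000 - 1.120000)/(7.731983 - (-1.666481))
       = 1.254759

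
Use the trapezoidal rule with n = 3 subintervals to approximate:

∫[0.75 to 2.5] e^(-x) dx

f(x) = e^(-x)
a = 0.75, b = 2.5, n = 3
h = (b - a)/n = 0.583333

Trapezoidal rule: (h/2)[f(x₀) + 2f(x₁) + 2f(x₂) + ... + f(xₙ)]

x_0 = 0.7500, f(x_0) = 0.472367, coefficient = 1
x_1 = 1.3333, f(x_1) = 0.263597, coefficient = 2
x_2 = 1.9167, f(x_2) = 0.147096, coefficient = 2
x_3 = 2.5000, f(x_3) = 0.082085, coefficient = 1

I ≈ (0.583333/2) × 1.375839 = 0.401286
Exact value: 0.390282
Error: 0.011005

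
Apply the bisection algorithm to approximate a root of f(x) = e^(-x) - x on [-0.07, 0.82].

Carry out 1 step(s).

f(x) = e^(-x) - x
Initial interval: [-0.07, 0.82]

Iteration 1:
  c_1 = (-0.070000 + 0.820000)/2 = 0.375000
  f(c_1) = f(0.375000) = 0.312289
  f(a) × f(c) ≥ 0, new interval: [0.375000, 0.820000]

After 1 iteration(s), the approximation is c_1 = 0.375000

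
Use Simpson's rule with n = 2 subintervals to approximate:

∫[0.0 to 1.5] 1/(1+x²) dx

f(x) = 1/(1+x²)
a = 0.0, b = 1.5, n = 2
h = (b - a)/n = 0.750000

Simpson's rule: (h/3)[f(x₀) + 4f(x₁) + 2f(x₂) + ... + f(xₙ)]

x_0 = 0.0000, f(x_0) = 1.000000, coefficient = 1
x_1 = 0.7500, f(x_1) = 0.640000, coefficient = 4
x_2 = 1.5000, f(x_2) = 0.307692, coefficient = 1

I ≈ (0.750000/3) × 3.867692 = 0.966923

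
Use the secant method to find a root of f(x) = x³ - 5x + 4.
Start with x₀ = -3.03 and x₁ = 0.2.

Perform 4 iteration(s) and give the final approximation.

f(x) = x³ - 5x + 4
x₀ = -3.03, x₁ = 0.2

Secant formula: x_{n+1} = x_n - f(x_n)(x_n - x_{n-1})/(f(x_n) - f(x_{n-1}))

Iteration 1:
  f(-3.030000) = -8.668127
  f(0.200000) = 3.008000
  x_2 = 0.200000 - 3.008000×(0.200000 - (-3.030000))/(3.008000 - (-8.668127))
       = -0.632112
Iteration 2:
  f(0.200000) = 3.008000
  f(-0.632112) = 6.907988
  x_3 = -0.632112 - 6.907988×(-0.632112 - 0.200000)/(6.907988 - 3.008000)
       = 0.841795
Iteration 3:
  f(-0.632112) = 6.907988
  f(0.841795) = 0.387538
  x_4 = 0.841795 - 0.387538×(0.841795 - (-0.632112))/(0.387538 - 6.907988)
       = 0.929395
Iteration 4:
  f(0.841795) = 0.387538
  f(0.929395) = 0.155813
  x_5 = 0.929395 - 0.155813×(0.929395 - 0.841795)/(0.155813 - 0.387538)
       = 0.988298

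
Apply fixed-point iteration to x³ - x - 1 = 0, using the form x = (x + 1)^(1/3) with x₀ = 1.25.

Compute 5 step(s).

Equation: x³ - x - 1 = 0
Fixed-point form: x = (x + 1)^(1/3)
x₀ = 1.25

x_1 = g(1.250000) = 1.310371
x_2 = g(1.310371) = 1.321987
x_3 = g(1.321987) = 1.324199
x_4 = g(1.324199) = 1.324619
x_5 = g(1.324619) = 1.324699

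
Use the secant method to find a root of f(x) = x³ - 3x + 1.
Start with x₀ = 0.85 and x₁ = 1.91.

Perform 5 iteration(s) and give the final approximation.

f(x) = x³ - 3x + 1
x₀ = 0.85, x₁ = 1.91

Secant formula: x_{n+1} = x_n - f(x_n)(x_n - x_{n-1})/(f(x_n) - f(x_{n-1}))

Iteration 1:
  f(0.850000) = -0.935875
  f(1.910000) = 2.237871
  x_2 = 1.910000 - 2.237871×(1.910000 - 0.850000)/(2.237871 - (-0.935875))
       = 1.162573
Iteration 2:
  f(1.910000) = 2.237871
  f(1.162573) = -0.916413
  x_3 = 1.162573 - (-0.916413)×(1.162573 - 1.910000)/(-0.916413 - 2.237871)
       = 1.379723
Iteration 3:
  f(1.162573) = -0.916413
  f(1.379723) = -0.512680
  x_4 = 1.379723 - (-0.512680)×(1.379723 - 1.162573)/(-0.512680 - (-0.916413))
       = 1.655470
Iteration 4:
  f(1.379723) = -0.512680
  f(1.655470) = 0.570539
  x_5 = 1.655470 - 0.570539×(1.655470 - 1.379723)/(0.570539 - (-0.512680))
       = 1.510232
Iteration 5:
  f(1.655470) = 0.570539
  f(1.510232) = -0.086158
  x_6 = 1.510232 - (-0.086158)×(1.510232 - 1.655470)/(-0.086158 - 0.570539)
       = 1.529287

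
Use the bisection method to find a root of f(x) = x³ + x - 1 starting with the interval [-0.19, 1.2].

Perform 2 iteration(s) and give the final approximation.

f(x) = x³ + x - 1
Initial interval: [-0.19, 1.2]

Iteration 1:
  c_1 = (-0.190000 + 1.200000)/2 = 0.505000
  f(c_1) = f(0.505000) = -0.366212
  f(a) × f(c) ≥ 0, new interval: [0.505000, 1.200000]
Iteration 2:
  c_2 = (0.505000 + 1.200000)/2 = 0.852500
  f(c_2) = f(0.852500) = 0.472060
  f(a) × f(c) < 0, new interval: [0.505000, 0.852500]

After 2 iteration(s), the approximation is c_2 = 0.852500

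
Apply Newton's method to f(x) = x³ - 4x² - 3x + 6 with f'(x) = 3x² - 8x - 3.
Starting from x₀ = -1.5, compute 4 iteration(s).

f(x) = x³ - 4x² - 3x + 6
f'(x) = 3x² - 8x - 3
x₀ = -1.5

Newton-Raphson formula: x_{n+1} = x_n - f(x_n)/f'(x_n)

Iteration 1:
  f(-1.500000) = -1.875000
  f'(-1.500000) = 15.750000
  x_1 = -1.500000 - (-1.875000)/15.750000 = -1.380952
Iteration 2:
  f(-1.380952) = -0.118778
  f'(-1.380952) = 13.768707
  x_2 = -1.380952 - (-0.118778)/13.768707 = -1.372326
Iteration 3:
  f(-1.372326) = -0.000605
  f'(-1.372326) = 13.628440
  x_3 = -1.372326 - (-0.000605)/13.628440 = -1.372281
Iteration 4:
  f(-1.372281) = 0.000000
  f'(-1.372281) = 13.627719
  x_4 = -1.372281 - 0.000000/13.627719 = -1.372281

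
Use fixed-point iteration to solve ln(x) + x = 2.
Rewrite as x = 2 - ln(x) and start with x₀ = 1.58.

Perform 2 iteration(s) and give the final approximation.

Equation: ln(x) + x = 2
Fixed-point form: x = 2 - ln(x)
x₀ = 1.58

x_1 = g(1.580000) = 1.542575
x_2 = g(1.542575) = 1.566547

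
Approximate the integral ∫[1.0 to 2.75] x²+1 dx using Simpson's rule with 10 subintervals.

f(x) = x²+1
a = 1.0, b = 2.75, n = 10
h = (b - a)/n = 0.175000

Simpson's rule: (h/3)[f(x₀) + 4f(x₁) + 2f(x₂) + ... + f(xₙ)]

x_0 = 1.0000, f(x_0) = 2.000000, coefficient = 1
x_1 = 1.1750, f(x_1) = 2.380625, coefficient = 4
x_2 = 1.3500, f(x_2) = 2.822500, coefficient = 2
x_3 = 1.5250, f(x_3) = 3.325625, coefficient = 4
x_4 = 1.7000, f(x_4) = 3.890000, coefficient = 2
x_5 = 1.8750, f(x_5) = 4.515625, coefficient = 4
x_6 = 2.0500, f(x_6) = 5.202500, coefficient = 2
x_7 = 2.2250, f(x_7) = 5.950625, coefficient = 4
x_8 = 2.4000, f(x_8) = 6.760000, coefficient = 2
x_9 = 2.5750, f(x_9) = 7.630625, coefficient = 4
x_10 = 2.7500, f(x_10) = 8.562500, coefficient = 1

I ≈ (0.175000/3) × 143.125000 = 8.348958
Exact value: 8.348958
Error: 0.000000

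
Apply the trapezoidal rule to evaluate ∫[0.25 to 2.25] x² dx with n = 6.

f(x) = x²
a = 0.25, b = 2.25, n = 6
h = (b - a)/n = 0.333333

Trapezoidal rule: (h/2)[f(x₀) + 2f(x₁) + 2f(x₂) + ... + f(xₙ)]

x_0 = 0.2500, f(x_0) = 0.062500, coefficient = 1
x_1 = 0.5833, f(x_1) = 0.340278, coefficient = 2
x_2 = 0.9167, f(x_2) = 0.840278, coefficient = 2
x_3 = 1.2500, f(x_3) = 1.562500, coefficient = 2
x_4 = 1.5833, f(x_4) = 2.506944, coefficient = 2
x_5 = 1.9167, f(x_5) = 3.673611, coefficient = 2
x_6 = 2.2500, f(x_6) = 5.062500, coefficient = 1

I ≈ (0.333333/2) × 22.972222 = 3.828704
Exact value: 3.791667
Error: 0.037037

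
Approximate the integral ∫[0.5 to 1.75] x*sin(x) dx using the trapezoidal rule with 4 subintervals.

f(x) = x*sin(x)
a = 0.5, b = 1.75, n = 4
h = (b - a)/n = 0.312500

Trapezoidal rule: (h/2)[f(x₀) + 2f(x₁) + 2f(x₂) + ... + f(xₙ)]

x_0 = 0.5000, f(x_0) = 0.239713, coefficient = 1
x_1 = 0.8125, f(x_1) = 0.589882, coefficient = 2
x_2 = 1.1250, f(x_2) = 1.015051, coefficient = 2
x_3 = 1.4375, f(x_3) = 1.424748, coefficient = 2
x_4 = 1.7500, f(x_4) = 1.721975, coefficient = 1

I ≈ (0.312500/2) × 8.021051 = 1.253289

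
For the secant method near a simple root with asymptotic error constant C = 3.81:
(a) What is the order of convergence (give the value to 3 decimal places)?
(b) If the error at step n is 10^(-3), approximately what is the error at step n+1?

(a) Secant method has superlinear convergence with order φ = (1+√5)/2 ≈ 1.618.
    This means |e_{n+1}| ≈ C|e_n|^1.618.

(b) With |e_n| = 10^(-3) and C = 3.81:
    |e_{n+1}| ≈ 3.81 × (10^(-3))^1.618 = 3.81 × 10^(-4.85)

(a) ≈ 1.618 (golden ratio); (b) |e_{n+1}| ≈ 5.331e-05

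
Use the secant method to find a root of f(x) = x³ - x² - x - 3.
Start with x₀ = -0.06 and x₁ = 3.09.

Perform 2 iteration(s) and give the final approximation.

f(x) = x³ - x² - x - 3
x₀ = -0.06, x₁ = 3.09

Secant formula: x_{n+1} = x_n - f(x_n)(x_n - x_{n-1})/(f(x_n) - f(x_{n-1}))

Iteration 1:
  f(-0.060000) = -2.943816
  f(3.090000) = 13.865529
  x_2 = 3.090000 - 13.865529×(3.090000 - (-0.060000))/(13.865529 - (-2.943816))
       = 0.491659
Iteration 2:
  f(3.090000) = 13.865529
  f(0.491659) = -3.614539
  x_3 = 0.491659 - (-3.614539)×(0.491659 - 3.090000)/(-3.614539 - 13.865529)
       = 1.028945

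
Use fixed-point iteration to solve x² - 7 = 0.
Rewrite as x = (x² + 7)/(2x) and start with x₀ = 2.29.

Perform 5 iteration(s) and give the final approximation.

Equation: x² - 7 = 0
Fixed-point form: x = (x² + 7)/(2x)
x₀ = 2.29

x_1 = g(2.290000) = 2.673384
x_2 = g(2.673384) = 2.645894
x_3 = g(2.645894) = 2.645751
x_4 = g(2.645751) = 2.645751
x_5 = g(2.645751) = 2.645751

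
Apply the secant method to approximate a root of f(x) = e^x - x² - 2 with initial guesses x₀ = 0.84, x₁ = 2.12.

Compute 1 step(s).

f(x) = e^x - x² - 2
x₀ = 0.84, x₁ = 2.12

Secant formula: x_{n+1} = x_n - f(x_n)(x_n - x_{n-1})/(f(x_n) - f(x_{n-1}))

Iteration 1:
  f(0.840000) = -0.389233
  f(2.120000) = 1.836737
  x_2 = 2.120000 - 1.836737×(2.120000 - 0.840000)/(1.836737 - (-0.389233))
       = 1.063821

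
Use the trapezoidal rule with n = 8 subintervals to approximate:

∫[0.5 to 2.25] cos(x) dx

f(x) = cos(x)
a = 0.5, b = 2.25, n = 8
h = (b - a)/n = 0.218750

Trapezoidal rule: (h/2)[f(x₀) + 2f(x₁) + 2f(x₂) + ... + f(xₙ)]

x_0 = 0.5000, f(x_0) = 0.877583, coefficient = 1
x_1 = 0.7188, f(x_1) = 0.752629, coefficient = 2
x_2 = 0.9375, f(x_2) = 0.591805, coefficient = 2
x_3 = 1.1562, f(x_3) = 0.402775, coefficient = 2
x_4 = 1.3750, f(x_4) = 0.194548, coefficient = 2
x_5 = 1.5938, f(x_5) = -0.022952, coefficient = 2
x_6 = 1.8125, f(x_6) = -0.239357, coefficient = 2
x_7 = 2.0312, f(x_7) = -0.444355, coefficient = 2
x_8 = 2.2500, f(x_8) = -0.628174, coefficient = 1

I ≈ (0.218750/2) × 2.719596 = 0.297456
Exact value: 0.298648
Error: 0.001192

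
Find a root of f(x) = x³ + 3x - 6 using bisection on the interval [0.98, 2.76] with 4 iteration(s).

f(x) = x³ + 3x - 6
Initial interval: [0.98, 2.76]

Iteration 1:
  c_1 = (0.980000 + 2.760000)/2 = 1.870000
  f(c_1) = f(1.870000) = 6.149203
  f(a) × f(c) < 0, new interval: [0.980000, 1.870000]
Iteration 2:
  c_2 = (0.980000 + 1.870000)/2 = 1.425000
  f(c_2) = f(1.425000) = 1.168641
  f(a) × f(c) < 0, new interval: [0.980000, 1.425000]
Iteration 3:
  c_3 = (0.980000 + 1.425000)/2 = 1.202500
  f(c_3) = f(1.202500) = -0.653677
  f(a) × f(c) ≥ 0, new interval: [1.202500, 1.425000]
Iteration 4:
  c_4 = (1.202500 + 1.425000)/2 = 1.313750
  f(c_4) = f(1.313750) = 0.208702
  f(a) × f(c) < 0, new interval: [1.202500, 1.313750]

After 4 iteration(s), the approximation is c_4 = 1.313750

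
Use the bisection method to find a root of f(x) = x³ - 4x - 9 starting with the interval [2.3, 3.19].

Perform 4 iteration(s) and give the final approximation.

f(x) = x³ - 4x - 9
Initial interval: [2.3, 3.19]

Iteration 1:
  c_1 = (2.300000 + 3.190000)/2 = 2.745000
  f(c_1) = f(2.745000) = 0.703644
  f(a) × f(c) < 0, new interval: [2.300000, 2.745000]
Iteration 2:
  c_2 = (2.300000 + 2.745000)/2 = 2.522500
  f(c_2) = f(2.522500) = -3.039317
  f(a) × f(c) ≥ 0, new interval: [2.522500, 2.745000]
Iteration 3:
  c_3 = (2.522500 + 2.745000)/2 = 2.633750
  f(c_3) = f(2.633750) = -1.265627
  f(a) × f(c) ≥ 0, new interval: [2.633750, 2.745000]
Iteration 4:
  c_4 = (2.633750 + 2.745000)/2 = 2.689375
  f(c_4) = f(2.689375) = -0.305956
  f(a) × f(c) ≥ 0, new interval: [2.689375, 2.745000]

After 4 iteration(s), the approximation is c_4 = 2.689375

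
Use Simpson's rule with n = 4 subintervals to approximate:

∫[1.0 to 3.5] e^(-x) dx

f(x) = e^(-x)
a = 1.0, b = 3.5, n = 4
h = (b - a)/n = 0.625000

Simpson's rule: (h/3)[f(x₀) + 4f(x₁) + 2f(x₂) + ... + f(xₙ)]

x_0 = 1.0000, f(x_0) = 0.367879, coefficient = 1
x_1 = 1.6250, f(x_1) = 0.196912, coefficient = 4
x_2 = 2.2500, f(x_2) = 0.105399, coefficient = 2
x_3 = 2.8750, f(x_3) = 0.056416, coefficient = 4
x_4 = 3.5000, f(x_4) = 0.030197, coefficient = 1

I ≈ (0.625000/3) × 1.622187 = 0.337956
Exact value: 0.337682
Error: 0.000273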